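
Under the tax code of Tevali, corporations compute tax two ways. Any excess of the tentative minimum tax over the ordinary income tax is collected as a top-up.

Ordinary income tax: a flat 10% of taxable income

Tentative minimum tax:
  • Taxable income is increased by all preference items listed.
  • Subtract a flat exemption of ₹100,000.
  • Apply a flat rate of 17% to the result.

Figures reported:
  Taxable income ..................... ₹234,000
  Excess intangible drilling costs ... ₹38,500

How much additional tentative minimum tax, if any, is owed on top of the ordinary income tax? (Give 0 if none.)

Ordinary income tax:
  ₹234,000 × 10% = ₹23,400

Tentative minimum tax:
  Adjusted income: ₹234,000 + ₹38,500 = ₹272,500
  Less exemption ₹100,000 → base ₹172,500
  ₹172,500 × 17% = ₹29,325

Excess of tentative minimum tax over ordinary income tax: ₹29,325 − ₹23,400 = ₹5,925.

₹5,925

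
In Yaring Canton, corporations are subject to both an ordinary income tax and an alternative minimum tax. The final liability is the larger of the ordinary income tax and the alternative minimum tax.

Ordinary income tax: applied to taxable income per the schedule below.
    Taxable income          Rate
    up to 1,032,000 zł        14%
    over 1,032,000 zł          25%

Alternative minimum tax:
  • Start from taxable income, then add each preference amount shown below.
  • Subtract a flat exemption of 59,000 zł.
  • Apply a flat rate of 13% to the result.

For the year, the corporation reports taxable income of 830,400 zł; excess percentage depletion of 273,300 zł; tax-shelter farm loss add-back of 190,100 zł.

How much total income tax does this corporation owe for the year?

Ordinary income tax:
  830,400 zł × 14% = 116,256 zł

Alternative minimum tax:
  Adjusted income: 830,400 zł + 273,300 zł + 190,100 zł = 1,293,800 zł
  Less exemption 59,000 zł → base 1,234,800 zł
  1,234,800 zł × 13% = 160,524 zł

160,524 zł > 116,256 zł, so the alternative minimum tax is the binding amount.

160,524 zł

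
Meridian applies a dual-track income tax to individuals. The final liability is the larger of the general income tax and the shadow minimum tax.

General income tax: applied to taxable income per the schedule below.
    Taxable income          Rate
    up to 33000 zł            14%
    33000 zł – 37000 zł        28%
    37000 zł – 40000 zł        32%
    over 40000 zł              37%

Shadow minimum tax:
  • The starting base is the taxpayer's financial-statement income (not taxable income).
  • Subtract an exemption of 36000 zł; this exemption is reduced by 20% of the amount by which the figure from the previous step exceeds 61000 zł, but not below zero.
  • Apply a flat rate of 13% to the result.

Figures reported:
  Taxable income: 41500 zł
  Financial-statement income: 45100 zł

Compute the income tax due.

7255 zł

Shadow minimum tax:
  Base (financial-statement income): 45100 zł
  Exemption: 45100 zł ≤ 61000 zł, so full 36000 zł applies
  Base: 45100 zł − 36000 zł = 9100 zł
  9100 zł × 13% = 1183 zł

General income tax:
  33000 zł × 14% = 4620 zł
  4000 zł × 28% = 1120 zł
  3000 zł × 32% = 960 zł
  1500 zł × 37% = 555 zł
  → 7255 zł

7255 zł > 1183 zł, so the general income tax governs.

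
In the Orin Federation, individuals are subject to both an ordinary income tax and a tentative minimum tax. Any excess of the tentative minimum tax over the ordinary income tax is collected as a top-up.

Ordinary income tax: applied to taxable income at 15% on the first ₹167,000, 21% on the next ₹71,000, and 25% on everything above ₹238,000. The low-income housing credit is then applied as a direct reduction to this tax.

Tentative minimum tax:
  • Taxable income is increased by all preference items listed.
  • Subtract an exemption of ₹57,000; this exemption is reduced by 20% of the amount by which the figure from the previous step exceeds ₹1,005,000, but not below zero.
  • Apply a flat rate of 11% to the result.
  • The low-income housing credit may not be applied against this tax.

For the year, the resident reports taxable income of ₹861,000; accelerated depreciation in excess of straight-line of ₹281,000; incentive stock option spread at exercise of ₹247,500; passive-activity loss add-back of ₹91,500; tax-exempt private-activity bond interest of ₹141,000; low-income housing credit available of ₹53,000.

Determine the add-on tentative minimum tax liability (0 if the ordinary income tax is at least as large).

₹35,710

Ordinary income tax:
  ₹167,000 × 15% = ₹25,050
  ₹71,000 × 21% = ₹14,910
  ₹623,000 × 25% = ₹155,750
  → ₹195,710
  Less low-income housing credit ₹53,000 → ₹142,710

Tentative minimum tax:
  Adjusted income: ₹861,000 + ₹281,000 + ₹247,500 + ₹91,500 + ₹141,000 = ₹1,622,000
  Exemption: 20% × (₹1,622,000 − ₹1,005,000) = ₹123,400 ≥ ₹57,000, so the exemption is fully phased out
  Base: ₹1,622,000 − ₹0 = ₹1,622,000
  ₹1,622,000 × 11% = ₹178,420

Excess of tentative minimum tax over ordinary income tax: ₹178,420 − ₹142,710 = ₹35,710.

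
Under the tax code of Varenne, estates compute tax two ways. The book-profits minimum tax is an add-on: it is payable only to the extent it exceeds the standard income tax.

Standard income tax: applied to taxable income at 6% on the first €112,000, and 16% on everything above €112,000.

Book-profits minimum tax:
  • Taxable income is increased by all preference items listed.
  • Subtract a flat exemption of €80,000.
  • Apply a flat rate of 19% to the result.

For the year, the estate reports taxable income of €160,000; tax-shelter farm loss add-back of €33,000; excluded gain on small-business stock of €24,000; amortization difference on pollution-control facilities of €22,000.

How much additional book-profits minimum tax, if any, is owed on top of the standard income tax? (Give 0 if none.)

€15,810

Standard income tax:
  €112,000 × 6% = €6,720
  €48,000 × 16% = €7,680
  → €14,400

Book-profits minimum tax:
  Adjusted income: €160,000 + €33,000 + €24,000 + €22,000 = €239,000
  Less exemption €80,000 → base €159,000
  €159,000 × 19% = €30,210

Excess of book-profits minimum tax over standard income tax: €30,210 − €14,400 = €15,810.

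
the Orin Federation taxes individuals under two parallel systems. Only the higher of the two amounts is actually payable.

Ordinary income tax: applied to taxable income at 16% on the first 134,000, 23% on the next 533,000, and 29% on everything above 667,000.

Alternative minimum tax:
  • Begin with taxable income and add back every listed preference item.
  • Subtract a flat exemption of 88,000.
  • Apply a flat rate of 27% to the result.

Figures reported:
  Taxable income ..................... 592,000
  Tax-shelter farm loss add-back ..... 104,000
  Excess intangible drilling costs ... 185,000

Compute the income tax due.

Ordinary income tax:
  134,000 × 16% = 21,440
  458,000 × 23% = 105,340
  → 126,780

Alternative minimum tax:
  Adjusted income: 592,000 + 104,000 + 185,000 = 881,000
  Less exemption 88,000 → base 793,000
  793,000 × 27% = 214,110

214,110 > 126,780, so the alternative minimum tax is the binding amount.

214,110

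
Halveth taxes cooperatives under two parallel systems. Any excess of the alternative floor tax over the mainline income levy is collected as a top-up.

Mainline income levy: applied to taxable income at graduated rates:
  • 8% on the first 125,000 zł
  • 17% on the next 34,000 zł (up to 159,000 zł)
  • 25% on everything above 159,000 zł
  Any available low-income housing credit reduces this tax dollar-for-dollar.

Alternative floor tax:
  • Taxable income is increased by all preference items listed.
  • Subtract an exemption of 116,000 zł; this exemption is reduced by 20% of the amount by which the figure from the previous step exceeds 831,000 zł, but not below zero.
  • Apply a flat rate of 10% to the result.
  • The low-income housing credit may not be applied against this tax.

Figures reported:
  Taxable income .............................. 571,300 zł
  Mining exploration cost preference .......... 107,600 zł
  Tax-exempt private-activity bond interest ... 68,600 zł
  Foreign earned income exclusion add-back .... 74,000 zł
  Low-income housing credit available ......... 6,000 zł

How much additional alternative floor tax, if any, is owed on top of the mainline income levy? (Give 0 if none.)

Alternative floor tax:
  Adjusted income: 571,300 zł + 107,600 zł + 68,600 zł + 74,000 zł = 821,500 zł
  Exemption: 821,500 zł ≤ 831,000 zł, so full 116,000 zł applies
  Base: 821,500 zł − 116,000 zł = 705,500 zł
  705,500 zł × 10% = 70,550 zł

Mainline income levy:
  125,000 zł × 8% = 10,000 zł
  34,000 zł × 17% = 5,780 zł
  412,300 zł × 25% = 103,075 zł
  → 118,855 zł
  Less low-income housing credit 6,000 zł → 112,855 zł

70,550 zł ≤ 112,855 zł, so no add-on is due.

0 zł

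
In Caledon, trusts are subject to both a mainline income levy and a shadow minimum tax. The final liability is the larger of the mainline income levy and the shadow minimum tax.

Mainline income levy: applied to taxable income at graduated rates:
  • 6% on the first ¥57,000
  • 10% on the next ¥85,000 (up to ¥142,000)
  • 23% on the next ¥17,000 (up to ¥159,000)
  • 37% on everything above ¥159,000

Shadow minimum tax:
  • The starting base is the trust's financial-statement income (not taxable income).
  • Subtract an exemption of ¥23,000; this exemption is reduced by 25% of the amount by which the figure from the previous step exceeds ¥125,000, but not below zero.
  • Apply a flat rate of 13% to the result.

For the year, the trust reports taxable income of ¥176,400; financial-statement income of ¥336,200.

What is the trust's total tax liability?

Mainline income levy:
  ¥57,000 × 6% = ¥3,420
  ¥85,000 × 10% = ¥8,500
  ¥17,000 × 23% = ¥3,910
  ¥17,400 × 37% = ¥6,438
  → ¥22,268

Shadow minimum tax:
  Base (financial-statement income): ¥336,200
  Exemption: 25% × (¥336,200 − ¥125,000) = ¥52,800 ≥ ¥23,000, so the exemption is fully phased out
  Base: ¥336,200 − ¥0 = ¥336,200
  ¥336,200 × 13% = ¥43,706

¥43,706 > ¥22,268, so the shadow minimum tax is the binding amount.

¥43,706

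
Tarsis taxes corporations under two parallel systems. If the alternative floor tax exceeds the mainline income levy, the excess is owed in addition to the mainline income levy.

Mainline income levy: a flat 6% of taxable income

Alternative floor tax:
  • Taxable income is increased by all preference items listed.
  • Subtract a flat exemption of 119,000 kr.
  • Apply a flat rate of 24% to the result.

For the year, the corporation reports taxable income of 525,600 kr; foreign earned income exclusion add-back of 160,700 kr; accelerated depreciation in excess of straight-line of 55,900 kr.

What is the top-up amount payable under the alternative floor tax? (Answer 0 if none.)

Mainline income levy:
  525,600 kr × 6% = 31,536 kr

Alternative floor tax:
  Adjusted income: 525,600 kr + 160,700 kr + 55,900 kr = 742,200 kr
  Less exemption 119,000 kr → base 623,200 kr
  623,200 kr × 24% = 149,568 kr

Excess of alternative floor tax over mainline income levy: 149,568 kr − 31,536 kr = 118,032 kr.

118,032 kr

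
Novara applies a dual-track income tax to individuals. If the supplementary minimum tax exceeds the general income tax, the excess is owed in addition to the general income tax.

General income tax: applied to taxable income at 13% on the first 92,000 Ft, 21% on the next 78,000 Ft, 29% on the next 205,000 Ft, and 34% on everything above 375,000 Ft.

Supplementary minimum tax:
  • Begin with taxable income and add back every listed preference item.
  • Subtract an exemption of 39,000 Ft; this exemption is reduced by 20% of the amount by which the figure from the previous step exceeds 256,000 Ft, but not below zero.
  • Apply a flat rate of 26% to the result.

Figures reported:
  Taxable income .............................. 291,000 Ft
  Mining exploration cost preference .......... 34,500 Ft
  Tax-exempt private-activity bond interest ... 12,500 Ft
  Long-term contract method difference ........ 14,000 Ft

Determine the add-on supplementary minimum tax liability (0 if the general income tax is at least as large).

General income tax:
  92,000 Ft × 13% = 11,960 Ft
  78,000 Ft × 21% = 16,380 Ft
  121,000 Ft × 29% = 35,090 Ft
  → 63,430 Ft

Supplementary minimum tax:
  Adjusted income: 291,000 Ft + 34,500 Ft + 12,500 Ft + 14,000 Ft = 352,000 Ft
  Exemption: 39,000 Ft − 20% × (352,000 Ft − 256,000 Ft) = 39,000 Ft − 19,200 Ft = 19,800 Ft
  Base: 352,000 Ft − 19,800 Ft = 332,200 Ft
  332,200 Ft × 26% = 86,372 Ft

Excess of supplementary minimum tax over general income tax: 86,372 Ft − 63,430 Ft = 22,942 Ft.

22,942 Ft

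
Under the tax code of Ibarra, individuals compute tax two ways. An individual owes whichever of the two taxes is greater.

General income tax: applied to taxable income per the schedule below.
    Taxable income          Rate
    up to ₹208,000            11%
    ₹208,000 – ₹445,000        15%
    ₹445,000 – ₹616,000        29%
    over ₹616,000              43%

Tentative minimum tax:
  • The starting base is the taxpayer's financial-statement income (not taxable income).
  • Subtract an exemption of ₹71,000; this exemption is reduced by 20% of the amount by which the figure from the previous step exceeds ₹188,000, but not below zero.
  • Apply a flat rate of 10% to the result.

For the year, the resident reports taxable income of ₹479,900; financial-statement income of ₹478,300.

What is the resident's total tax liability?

₹68,551

Tentative minimum tax:
  Base (financial-statement income): ₹478,300
  Exemption: ₹71,000 − 20% × (₹478,300 − ₹188,000) = ₹71,000 − ₹58,060 = ₹12,940
  Base: ₹478,300 − ₹12,940 = ₹465,360
  ₹465,360 × 10% = ₹46,536

General income tax:
  ₹208,000 × 11% = ₹22,880
  ₹237,000 × 15% = ₹35,550
  ₹34,900 × 29% = ₹10,121
  → ₹68,551

₹68,551 > ₹46,536, so the general income tax governs.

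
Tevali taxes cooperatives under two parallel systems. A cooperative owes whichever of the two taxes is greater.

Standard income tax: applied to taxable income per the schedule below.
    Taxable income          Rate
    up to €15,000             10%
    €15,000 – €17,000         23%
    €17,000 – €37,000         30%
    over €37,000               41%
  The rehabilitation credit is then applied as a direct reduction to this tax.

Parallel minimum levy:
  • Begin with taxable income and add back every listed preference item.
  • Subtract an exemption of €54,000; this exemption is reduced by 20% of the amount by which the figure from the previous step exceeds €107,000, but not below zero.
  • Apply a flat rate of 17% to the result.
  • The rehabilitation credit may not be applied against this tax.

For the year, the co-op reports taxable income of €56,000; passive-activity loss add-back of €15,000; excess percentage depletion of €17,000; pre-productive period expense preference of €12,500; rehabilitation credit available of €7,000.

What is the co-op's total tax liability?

Parallel minimum levy:
  Adjusted income: €56,000 + €15,000 + €17,000 + €12,500 = €100,500
  Exemption: €100,500 ≤ €107,000, so full €54,000 applies
  Base: €100,500 − €54,000 = €46,500
  €46,500 × 17% = €7,905

Standard income tax:
  €15,000 × 10% = €1,500
  €2,000 × 23% = €460
  €20,000 × 30% = €6,000
  €19,000 × 41% = €7,790
  → €15,750
  Less rehabilitation credit €7,000 → €8,750

€8,750 > €7,905, so the standard income tax governs.

€8,750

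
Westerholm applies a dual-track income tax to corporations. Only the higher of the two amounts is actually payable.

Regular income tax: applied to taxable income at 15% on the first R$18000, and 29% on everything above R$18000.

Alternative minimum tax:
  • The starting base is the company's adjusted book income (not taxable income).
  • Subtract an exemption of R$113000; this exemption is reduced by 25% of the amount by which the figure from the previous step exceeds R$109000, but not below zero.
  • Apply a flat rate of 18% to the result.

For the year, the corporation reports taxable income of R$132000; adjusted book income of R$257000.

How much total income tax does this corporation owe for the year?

R$35760

Alternative minimum tax:
  Base (adjusted book income): R$257000
  Exemption: R$113000 − 25% × (R$257000 − R$109000) = R$113000 − R$37000 = R$76000
  Base: R$257000 − R$76000 = R$181000
  R$181000 × 18% = R$32580

Regular income tax:
  R$18000 × 15% = R$2700
  R$114000 × 29% = R$33060
  → R$35760

R$35760 > R$32580, so the regular income tax governs.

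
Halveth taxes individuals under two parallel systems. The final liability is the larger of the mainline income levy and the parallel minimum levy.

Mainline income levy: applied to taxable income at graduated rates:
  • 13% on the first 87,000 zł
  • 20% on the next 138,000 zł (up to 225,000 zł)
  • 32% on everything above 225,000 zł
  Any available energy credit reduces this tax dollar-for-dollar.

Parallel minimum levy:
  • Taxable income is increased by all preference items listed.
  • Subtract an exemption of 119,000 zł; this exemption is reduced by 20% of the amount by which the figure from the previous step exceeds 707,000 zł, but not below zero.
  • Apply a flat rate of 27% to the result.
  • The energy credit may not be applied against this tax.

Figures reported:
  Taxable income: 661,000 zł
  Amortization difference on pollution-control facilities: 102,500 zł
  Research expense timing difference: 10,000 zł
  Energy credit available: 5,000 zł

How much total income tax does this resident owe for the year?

180,306 zł

Parallel minimum levy:
  Adjusted income: 661,000 zł + 102,500 zł + 10,000 zł = 773,500 zł
  Exemption: 119,000 zł − 20% × (773,500 zł − 707,000 zł) = 119,000 zł − 13,300 zł = 105,700 zł
  Base: 773,500 zł − 105,700 zł = 667,800 zł
  667,800 zł × 27% = 180,306 zł

Mainline income levy:
  87,000 zł × 13% = 11,310 zł
  138,000 zł × 20% = 27,600 zł
  436,000 zł × 32% = 139,520 zł
  → 178,430 zł
  Less energy credit 5,000 zł → 173,430 zł

180,306 zł > 173,430 zł, so the parallel minimum levy is the binding amount.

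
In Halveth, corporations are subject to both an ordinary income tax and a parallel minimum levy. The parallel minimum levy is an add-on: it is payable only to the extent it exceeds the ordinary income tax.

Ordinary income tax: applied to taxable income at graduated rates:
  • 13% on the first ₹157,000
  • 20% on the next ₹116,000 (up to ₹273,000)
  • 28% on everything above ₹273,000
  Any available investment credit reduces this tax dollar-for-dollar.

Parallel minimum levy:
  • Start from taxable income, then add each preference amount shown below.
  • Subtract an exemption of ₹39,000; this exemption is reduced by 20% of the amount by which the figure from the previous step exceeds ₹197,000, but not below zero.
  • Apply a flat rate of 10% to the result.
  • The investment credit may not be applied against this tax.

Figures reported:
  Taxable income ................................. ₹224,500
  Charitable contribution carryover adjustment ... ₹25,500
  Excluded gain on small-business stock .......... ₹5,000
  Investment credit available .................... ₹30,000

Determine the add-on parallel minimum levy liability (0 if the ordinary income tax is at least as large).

Parallel minimum levy:
  Adjusted income: ₹224,500 + ₹25,500 + ₹5,000 = ₹255,000
  Exemption: ₹39,000 − 20% × (₹255,000 − ₹197,000) = ₹39,000 − ₹11,600 = ₹27,400
  Base: ₹255,000 − ₹27,400 = ₹227,600
  ₹227,600 × 10% = ₹22,760

Ordinary income tax:
  ₹157,000 × 13% = ₹20,410
  ₹67,500 × 20% = ₹13,500
  → ₹33,910
  Less investment credit ₹30,000 → ₹3,910

Excess of parallel minimum levy over ordinary income tax: ₹22,760 − ₹3,910 = ₹18,850.

₹18,850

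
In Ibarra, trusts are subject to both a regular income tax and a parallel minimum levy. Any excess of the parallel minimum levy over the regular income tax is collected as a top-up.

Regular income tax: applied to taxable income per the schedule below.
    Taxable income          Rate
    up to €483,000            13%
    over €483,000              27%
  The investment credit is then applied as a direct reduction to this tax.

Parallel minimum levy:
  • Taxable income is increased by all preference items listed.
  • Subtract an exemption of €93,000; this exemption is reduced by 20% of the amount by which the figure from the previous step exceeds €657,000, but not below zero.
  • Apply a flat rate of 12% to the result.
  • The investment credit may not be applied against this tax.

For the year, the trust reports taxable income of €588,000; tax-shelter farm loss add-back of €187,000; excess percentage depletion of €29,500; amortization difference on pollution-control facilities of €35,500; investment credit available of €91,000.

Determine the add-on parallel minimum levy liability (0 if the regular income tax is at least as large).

Parallel minimum levy:
  Adjusted income: €588,000 + €187,000 + €29,500 + €35,500 = €840,000
  Exemption: €93,000 − 20% × (€840,000 − €657,000) = €93,000 − €36,600 = €56,400
  Base: €840,000 − €56,400 = €783,600
  €783,600 × 12% = €94,032

Regular income tax:
  €483,000 × 13% = €62,790
  €105,000 × 27% = €28,350
  → €91,140
  Less investment credit €91,000 → €140

Excess of parallel minimum levy over regular income tax: €94,032 − €140 = €93,892.

€93,892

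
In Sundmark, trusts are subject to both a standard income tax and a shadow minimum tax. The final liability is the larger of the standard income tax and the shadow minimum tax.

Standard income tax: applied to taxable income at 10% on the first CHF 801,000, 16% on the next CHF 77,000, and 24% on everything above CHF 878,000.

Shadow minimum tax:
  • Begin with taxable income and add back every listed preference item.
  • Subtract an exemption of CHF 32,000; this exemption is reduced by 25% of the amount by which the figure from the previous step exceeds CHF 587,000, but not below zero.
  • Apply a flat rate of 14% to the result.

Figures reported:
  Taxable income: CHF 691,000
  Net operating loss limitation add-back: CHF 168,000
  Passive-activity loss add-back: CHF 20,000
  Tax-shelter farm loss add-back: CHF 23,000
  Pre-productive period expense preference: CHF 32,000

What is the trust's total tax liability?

CHF 130,760

Shadow minimum tax:
  Adjusted income: CHF 691,000 + CHF 168,000 + CHF 20,000 + CHF 23,000 + CHF 32,000 = CHF 934,000
  Exemption: 25% × (CHF 934,000 − CHF 587,000) = CHF 86,750 ≥ CHF 32,000, so the exemption is fully phased out
  Base: CHF 934,000 − CHF 0 = CHF 934,000
  CHF 934,000 × 14% = CHF 130,760

Standard income tax:
  CHF 691,000 × 10% = CHF 69,100

CHF 130,760 > CHF 69,100, so the shadow minimum tax is the binding amount.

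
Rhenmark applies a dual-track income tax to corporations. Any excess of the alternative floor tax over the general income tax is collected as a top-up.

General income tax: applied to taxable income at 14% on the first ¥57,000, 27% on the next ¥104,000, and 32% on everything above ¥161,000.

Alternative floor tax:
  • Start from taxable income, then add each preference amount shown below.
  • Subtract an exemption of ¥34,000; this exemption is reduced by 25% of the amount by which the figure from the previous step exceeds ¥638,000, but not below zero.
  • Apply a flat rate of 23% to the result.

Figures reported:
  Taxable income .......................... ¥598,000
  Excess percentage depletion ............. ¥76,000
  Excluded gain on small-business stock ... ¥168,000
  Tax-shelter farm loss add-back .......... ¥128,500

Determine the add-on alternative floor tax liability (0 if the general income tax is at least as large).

General income tax:
  ¥57,000 × 14% = ¥7,980
  ¥104,000 × 27% = ¥28,080
  ¥437,000 × 32% = ¥139,840
  → ¥175,900

Alternative floor tax:
  Adjusted income: ¥598,000 + ¥76,000 + ¥168,000 + ¥128,500 = ¥970,500
  Exemption: 25% × (¥970,500 − ¥638,000) = ¥83,125 ≥ ¥34,000, so the exemption is fully phased out
  Base: ¥970,500 − ¥0 = ¥970,500
  ¥970,500 × 23% = ¥223,215

Excess of alternative floor tax over general income tax: ¥223,215 − ¥175,900 = ¥47,315.

¥47,315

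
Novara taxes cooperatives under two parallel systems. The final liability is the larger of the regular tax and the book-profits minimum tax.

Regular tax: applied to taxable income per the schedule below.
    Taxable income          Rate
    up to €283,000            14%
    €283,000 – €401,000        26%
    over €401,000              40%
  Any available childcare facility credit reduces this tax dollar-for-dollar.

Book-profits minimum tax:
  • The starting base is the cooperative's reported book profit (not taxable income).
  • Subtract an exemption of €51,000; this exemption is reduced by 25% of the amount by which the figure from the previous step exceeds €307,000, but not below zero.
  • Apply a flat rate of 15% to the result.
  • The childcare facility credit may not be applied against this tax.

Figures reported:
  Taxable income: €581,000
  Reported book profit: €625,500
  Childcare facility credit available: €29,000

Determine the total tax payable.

€113,300

Regular tax:
  €283,000 × 14% = €39,620
  €118,000 × 26% = €30,680
  €180,000 × 40% = €72,000
  → €142,300
  Less childcare facility credit €29,000 → €113,300

Book-profits minimum tax:
  Base (reported book profit): €625,500
  Exemption: 25% × (€625,500 − €307,000) = €79,625 ≥ €51,000, so the exemption is fully phased out
  Base: €625,500 − €0 = €625,500
  €625,500 × 15% = €93,825

€113,300 > €93,825, so the regular tax governs.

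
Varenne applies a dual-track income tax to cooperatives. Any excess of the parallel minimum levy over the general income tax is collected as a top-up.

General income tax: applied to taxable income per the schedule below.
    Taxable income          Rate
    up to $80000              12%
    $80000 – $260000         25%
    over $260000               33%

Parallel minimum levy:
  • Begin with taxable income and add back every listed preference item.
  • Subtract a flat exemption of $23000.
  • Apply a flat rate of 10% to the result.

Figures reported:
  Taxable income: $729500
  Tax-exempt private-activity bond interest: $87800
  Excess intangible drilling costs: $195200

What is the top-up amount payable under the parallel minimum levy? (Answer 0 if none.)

General income tax:
  $80000 × 12% = $9600
  $180000 × 25% = $45000
  $469500 × 33% = $154935
  → $209535

Parallel minimum levy:
  Adjusted income: $729500 + $87800 + $195200 = $1012500
  Less exemption $23000 → base $989500
  $989500 × 10% = $98950

$98950 ≤ $209535, so no add-on is due.

$0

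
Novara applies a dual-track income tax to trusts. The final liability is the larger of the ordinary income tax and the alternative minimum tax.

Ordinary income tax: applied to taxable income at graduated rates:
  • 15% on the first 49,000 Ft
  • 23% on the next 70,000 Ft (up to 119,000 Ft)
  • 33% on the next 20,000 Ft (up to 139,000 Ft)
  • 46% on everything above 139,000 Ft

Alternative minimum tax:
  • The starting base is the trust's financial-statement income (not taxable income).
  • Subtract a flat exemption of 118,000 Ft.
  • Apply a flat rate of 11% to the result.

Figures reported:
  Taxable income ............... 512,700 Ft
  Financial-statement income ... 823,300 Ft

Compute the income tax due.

Alternative minimum tax:
  Base (financial-statement income): 823,300 Ft
  Less exemption 118,000 Ft → base 705,300 Ft
  705,300 Ft × 11% = 77,583 Ft

Ordinary income tax:
  49,000 Ft × 15% = 7,350 Ft
  70,000 Ft × 23% = 16,100 Ft
  20,000 Ft × 33% = 6,600 Ft
  373,700 Ft × 46% = 171,902 Ft
  → 201,952 Ft

201,952 Ft > 77,583 Ft, so the ordinary income tax governs.

201,952 Ft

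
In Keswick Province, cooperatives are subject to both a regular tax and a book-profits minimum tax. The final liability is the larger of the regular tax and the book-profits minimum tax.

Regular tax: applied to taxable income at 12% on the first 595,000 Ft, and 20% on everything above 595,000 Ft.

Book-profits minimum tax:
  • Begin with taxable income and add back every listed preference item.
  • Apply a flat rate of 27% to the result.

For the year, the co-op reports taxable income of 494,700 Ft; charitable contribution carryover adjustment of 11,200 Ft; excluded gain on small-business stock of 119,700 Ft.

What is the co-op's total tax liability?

168,912 Ft

Regular tax:
  494,700 Ft × 12% = 59,364 Ft

Book-profits minimum tax:
  Adjusted income: 494,700 Ft + 11,200 Ft + 119,700 Ft = 625,600 Ft
  625,600 Ft × 27% = 168,912 Ft

168,912 Ft > 59,364 Ft, so the book-profits minimum tax is the binding amount.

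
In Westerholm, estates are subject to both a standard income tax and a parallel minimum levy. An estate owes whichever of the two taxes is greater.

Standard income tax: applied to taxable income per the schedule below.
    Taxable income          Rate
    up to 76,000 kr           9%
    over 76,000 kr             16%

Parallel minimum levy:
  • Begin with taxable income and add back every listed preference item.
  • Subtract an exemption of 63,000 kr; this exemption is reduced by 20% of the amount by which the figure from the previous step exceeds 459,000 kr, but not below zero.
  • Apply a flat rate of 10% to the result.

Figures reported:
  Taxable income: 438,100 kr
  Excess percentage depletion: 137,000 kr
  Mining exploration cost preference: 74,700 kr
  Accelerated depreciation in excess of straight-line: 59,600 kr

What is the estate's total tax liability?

69,648 kr

Standard income tax:
  76,000 kr × 9% = 6,840 kr
  362,100 kr × 16% = 57,936 kr
  → 64,776 kr

Parallel minimum levy:
  Adjusted income: 438,100 kr + 137,000 kr + 74,700 kr + 59,600 kr = 709,400 kr
  Exemption: 63,000 kr − 20% × (709,400 kr − 459,000 kr) = 63,000 kr − 50,080 kr = 12,920 kr
  Base: 709,400 kr − 12,920 kr = 696,480 kr
  696,480 kr × 10% = 69,648 kr

69,648 kr > 64,776 kr, so the parallel minimum levy is the binding amount.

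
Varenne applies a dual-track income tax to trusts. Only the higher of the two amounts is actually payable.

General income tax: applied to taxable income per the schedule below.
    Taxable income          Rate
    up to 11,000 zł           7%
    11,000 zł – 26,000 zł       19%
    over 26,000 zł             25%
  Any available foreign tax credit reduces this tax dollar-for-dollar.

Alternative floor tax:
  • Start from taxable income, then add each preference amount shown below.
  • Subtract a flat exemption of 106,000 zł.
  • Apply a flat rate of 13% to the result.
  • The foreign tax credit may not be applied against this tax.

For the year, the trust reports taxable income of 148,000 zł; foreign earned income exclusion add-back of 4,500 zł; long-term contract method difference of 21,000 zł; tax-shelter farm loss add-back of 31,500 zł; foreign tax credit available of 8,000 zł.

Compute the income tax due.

26,120 zł

General income tax:
  11,000 zł × 7% = 770 zł
  15,000 zł × 19% = 2,850 zł
  122,000 zł × 25% = 30,500 zł
  → 34,120 zł
  Less foreign tax credit 8,000 zł → 26,120 zł

Alternative floor tax:
  Adjusted income: 148,000 zł + 4,500 zł + 21,000 zł + 31,500 zł = 205,000 zł
  Less exemption 106,000 zł → base 99,000 zł
  99,000 zł × 13% = 12,870 zł

26,120 zł > 12,870 zł, so the general income tax governs.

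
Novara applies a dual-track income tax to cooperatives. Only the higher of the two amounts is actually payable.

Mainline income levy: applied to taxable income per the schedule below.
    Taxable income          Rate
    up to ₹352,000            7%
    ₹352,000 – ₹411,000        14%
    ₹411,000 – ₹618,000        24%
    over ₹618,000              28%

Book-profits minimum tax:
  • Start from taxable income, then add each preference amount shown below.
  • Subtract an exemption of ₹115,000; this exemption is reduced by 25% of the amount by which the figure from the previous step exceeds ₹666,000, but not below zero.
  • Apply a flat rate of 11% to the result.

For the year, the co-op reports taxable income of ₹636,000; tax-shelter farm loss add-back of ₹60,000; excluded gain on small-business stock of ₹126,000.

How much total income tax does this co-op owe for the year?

Book-profits minimum tax:
  Adjusted income: ₹636,000 + ₹60,000 + ₹126,000 = ₹822,000
  Exemption: ₹115,000 − 25% × (₹822,000 − ₹666,000) = ₹115,000 − ₹39,000 = ₹76,000
  Base: ₹822,000 − ₹76,000 = ₹746,000
  ₹746,000 × 11% = ₹82,060

Mainline income levy:
  ₹352,000 × 7% = ₹24,640
  ₹59,000 × 14% = ₹8,260
  ₹207,000 × 24% = ₹49,680
  ₹18,000 × 28% = ₹5,040
  → ₹87,620

₹87,620 > ₹82,060, so the mainline income levy governs.

₹87,620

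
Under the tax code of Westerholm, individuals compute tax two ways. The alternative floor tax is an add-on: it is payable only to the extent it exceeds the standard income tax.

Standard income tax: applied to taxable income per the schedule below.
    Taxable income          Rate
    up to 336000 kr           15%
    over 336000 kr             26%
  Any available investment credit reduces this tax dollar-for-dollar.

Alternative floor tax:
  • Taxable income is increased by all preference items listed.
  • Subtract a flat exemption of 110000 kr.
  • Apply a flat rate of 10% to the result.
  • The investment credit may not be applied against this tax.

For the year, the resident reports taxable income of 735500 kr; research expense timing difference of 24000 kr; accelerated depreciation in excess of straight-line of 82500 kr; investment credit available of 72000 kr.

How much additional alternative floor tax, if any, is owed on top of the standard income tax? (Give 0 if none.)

Standard income tax:
  336000 kr × 15% = 50400 kr
  399500 kr × 26% = 103870 kr
  → 154270 kr
  Less investment credit 72000 kr → 82270 kr

Alternative floor tax:
  Adjusted income: 735500 kr + 24000 kr + 82500 kr = 842000 kr
  Less exemption 110000 kr → base 732000 kr
  732000 kr × 10% = 73200 kr

73200 kr ≤ 82270 kr, so no add-on is due.

0 kr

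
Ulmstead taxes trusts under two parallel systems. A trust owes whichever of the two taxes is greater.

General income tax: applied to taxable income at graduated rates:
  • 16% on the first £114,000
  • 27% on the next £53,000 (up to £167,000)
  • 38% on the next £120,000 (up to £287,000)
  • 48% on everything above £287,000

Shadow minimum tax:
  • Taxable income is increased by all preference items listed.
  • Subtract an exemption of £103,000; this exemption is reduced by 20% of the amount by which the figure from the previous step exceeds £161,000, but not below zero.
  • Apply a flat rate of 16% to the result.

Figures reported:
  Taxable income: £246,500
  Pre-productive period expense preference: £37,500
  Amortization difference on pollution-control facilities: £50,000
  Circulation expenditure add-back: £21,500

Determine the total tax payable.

£62,760

Shadow minimum tax:
  Adjusted income: £246,500 + £37,500 + £50,000 + £21,500 = £355,500
  Exemption: £103,000 − 20% × (£355,500 − £161,000) = £103,000 − £38,900 = £64,100
  Base: £355,500 − £64,100 = £291,400
  £291,400 × 16% = £46,624

General income tax:
  £114,000 × 16% = £18,240
  £53,000 × 27% = £14,310
  £79,500 × 38% = £30,210
  → £62,760

£62,760 > £46,624, so the general income tax governs.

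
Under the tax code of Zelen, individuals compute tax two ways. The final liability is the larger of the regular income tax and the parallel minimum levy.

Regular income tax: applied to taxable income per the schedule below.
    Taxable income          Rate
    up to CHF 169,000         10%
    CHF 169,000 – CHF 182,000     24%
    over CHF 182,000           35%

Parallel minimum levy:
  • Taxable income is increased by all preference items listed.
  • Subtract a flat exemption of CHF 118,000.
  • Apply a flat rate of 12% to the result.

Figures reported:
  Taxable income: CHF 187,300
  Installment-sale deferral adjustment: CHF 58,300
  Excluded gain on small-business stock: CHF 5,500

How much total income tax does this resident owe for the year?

CHF 21,875

Parallel minimum levy:
  Adjusted income: CHF 187,300 + CHF 58,300 + CHF 5,500 = CHF 251,100
  Less exemption CHF 118,000 → base CHF 133,100
  CHF 133,100 × 12% = CHF 15,972

Regular income tax:
  CHF 169,000 × 10% = CHF 16,900
  CHF 13,000 × 24% = CHF 3,120
  CHF 5,300 × 35% = CHF 1,855
  → CHF 21,875

CHF 21,875 > CHF 15,972, so the regular income tax governs.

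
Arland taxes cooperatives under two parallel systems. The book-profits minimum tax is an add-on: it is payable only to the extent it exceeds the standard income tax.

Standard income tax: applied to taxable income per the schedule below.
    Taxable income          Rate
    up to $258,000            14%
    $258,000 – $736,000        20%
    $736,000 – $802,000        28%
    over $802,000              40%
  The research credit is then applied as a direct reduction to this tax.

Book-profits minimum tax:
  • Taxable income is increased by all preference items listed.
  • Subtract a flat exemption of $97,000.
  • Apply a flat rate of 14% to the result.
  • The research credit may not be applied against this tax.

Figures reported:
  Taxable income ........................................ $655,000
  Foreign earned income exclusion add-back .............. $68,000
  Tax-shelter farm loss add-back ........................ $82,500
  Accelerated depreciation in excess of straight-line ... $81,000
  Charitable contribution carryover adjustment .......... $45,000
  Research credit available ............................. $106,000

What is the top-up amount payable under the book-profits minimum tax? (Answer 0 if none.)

Book-profits minimum tax:
  Adjusted income: $655,000 + $68,000 + $82,500 + $81,000 + $45,000 = $931,500
  Less exemption $97,000 → base $834,500
  $834,500 × 14% = $116,830

Standard income tax:
  $258,000 × 14% = $36,120
  $397,000 × 20% = $79,400
  → $115,520
  Less research credit $106,000 → $9,520

Excess of book-profits minimum tax over standard income tax: $116,830 − $9,520 = $107,310.

$107,310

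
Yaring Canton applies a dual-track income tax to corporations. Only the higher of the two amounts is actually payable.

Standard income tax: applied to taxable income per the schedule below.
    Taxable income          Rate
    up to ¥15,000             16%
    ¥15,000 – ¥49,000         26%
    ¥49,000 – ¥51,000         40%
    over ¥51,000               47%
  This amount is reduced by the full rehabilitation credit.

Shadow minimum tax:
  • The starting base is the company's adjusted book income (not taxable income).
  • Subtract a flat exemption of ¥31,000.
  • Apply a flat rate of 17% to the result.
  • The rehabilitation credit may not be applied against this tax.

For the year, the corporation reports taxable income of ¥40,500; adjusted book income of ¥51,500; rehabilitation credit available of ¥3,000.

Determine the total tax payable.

Standard income tax:
  ¥15,000 × 16% = ¥2,400
  ¥25,500 × 26% = ¥6,630
  → ¥9,030
  Less rehabilitation credit ¥3,000 → ¥6,030

Shadow minimum tax:
  Base (adjusted book income): ¥51,500
  Less exemption ¥31,000 → base ¥20,500
  ¥20,500 × 17% = ¥3,485

¥6,030 > ¥3,485, so the standard income tax governs.

¥6,030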